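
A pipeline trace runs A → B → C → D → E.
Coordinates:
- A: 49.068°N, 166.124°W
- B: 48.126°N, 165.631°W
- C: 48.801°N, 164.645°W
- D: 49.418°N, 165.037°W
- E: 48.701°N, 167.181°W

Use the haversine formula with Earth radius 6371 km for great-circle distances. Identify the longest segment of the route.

Leg distances:
A→B: 110.8 km
B→C: 104.5 km
C→D: 74.3 km
D→E: 175.4 km
The longest leg is D–E at 175.4 km.

D–E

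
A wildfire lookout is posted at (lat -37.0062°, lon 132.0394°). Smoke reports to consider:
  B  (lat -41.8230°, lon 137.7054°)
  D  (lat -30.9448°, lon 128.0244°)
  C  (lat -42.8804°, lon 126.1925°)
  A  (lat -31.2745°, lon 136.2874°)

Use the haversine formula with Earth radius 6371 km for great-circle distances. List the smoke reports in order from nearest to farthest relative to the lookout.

Distance from the lookout at (lat -37.0062°, lon 132.0394°) to each:
B (lat -41.8230°, lon 137.7054°): 723.4 km
A (lat -31.2745°, lon 136.2874°): 747.5 km
D (lat -30.9448°, lon 128.0244°): 768.8 km
C (lat -42.8804°, lon 126.1925°): 821.2 km

B, A, D, C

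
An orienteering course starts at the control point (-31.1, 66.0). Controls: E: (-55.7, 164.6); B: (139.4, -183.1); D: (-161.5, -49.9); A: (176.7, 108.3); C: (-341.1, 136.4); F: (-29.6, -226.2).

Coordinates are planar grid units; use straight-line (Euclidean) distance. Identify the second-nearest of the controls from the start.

D

Distances from the start ((-31.1, 66.0)):
E: 101.6
D: 174.5
A: 212.1
F: 292.2
B: 301.9
C: 317.9
The second-nearest is D at 174.5.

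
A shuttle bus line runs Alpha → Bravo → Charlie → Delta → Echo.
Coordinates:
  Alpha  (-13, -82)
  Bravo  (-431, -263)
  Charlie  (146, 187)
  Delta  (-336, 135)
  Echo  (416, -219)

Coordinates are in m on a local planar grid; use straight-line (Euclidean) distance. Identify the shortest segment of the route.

Alpha–Bravo

Leg distances:
Alpha→Bravo: 455.5 m
Bravo→Charlie: 731.7 m
Charlie→Delta: 484.8 m
Delta→Echo: 831.2 m
The shortest leg is Alpha–Bravo at 455.5 m.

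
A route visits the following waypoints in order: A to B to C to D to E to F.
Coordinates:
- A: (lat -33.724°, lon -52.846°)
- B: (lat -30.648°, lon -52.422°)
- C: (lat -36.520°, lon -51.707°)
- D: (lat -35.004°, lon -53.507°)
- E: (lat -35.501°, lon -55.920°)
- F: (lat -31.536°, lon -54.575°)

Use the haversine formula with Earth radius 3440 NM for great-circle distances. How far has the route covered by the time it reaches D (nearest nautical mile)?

667 NM

Leg distances:
A→B: 185.9 NM  (cumulative 185.9 NM)
B→C: 354.4 NM  (cumulative 540.3 NM)
C→D: 126.4 NM  (cumulative 666.7 NM)
Cumulative distance at D ≈ 667 NM.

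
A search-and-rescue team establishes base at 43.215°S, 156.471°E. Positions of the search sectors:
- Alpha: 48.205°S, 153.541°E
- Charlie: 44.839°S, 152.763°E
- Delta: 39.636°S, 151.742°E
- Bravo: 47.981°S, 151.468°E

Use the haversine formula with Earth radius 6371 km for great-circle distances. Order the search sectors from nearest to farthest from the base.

Charlie, Delta, Alpha, Bravo

Computing each great-circle distance from 43.215°S, 156.471°E:
Charlie 44.839°S, 152.763°E: 347.1 km
Delta 39.636°S, 151.742°E: 560.0 km
Alpha 48.205°S, 153.541°E: 599.6 km
Bravo 47.981°S, 151.468°E: 657.2 km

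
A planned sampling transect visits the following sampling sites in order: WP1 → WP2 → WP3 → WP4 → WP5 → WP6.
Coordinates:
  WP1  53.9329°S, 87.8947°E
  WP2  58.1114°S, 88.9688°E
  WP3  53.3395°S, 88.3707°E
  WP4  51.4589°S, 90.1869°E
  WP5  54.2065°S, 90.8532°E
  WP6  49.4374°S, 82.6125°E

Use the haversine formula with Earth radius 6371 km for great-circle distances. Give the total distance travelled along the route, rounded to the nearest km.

2328 km

Leg distances:
WP1→WP2: 469.4 km  (cumulative 469.4 km)
WP2→WP3: 531.9 km  (cumulative 1001.3 km)
WP3→WP4: 242.7 km  (cumulative 1244.0 km)
WP4→WP5: 308.8 km  (cumulative 1552.8 km)
WP5→WP6: 775.0 km  (cumulative 2327.8 km)
Total route length ≈ 2328 km.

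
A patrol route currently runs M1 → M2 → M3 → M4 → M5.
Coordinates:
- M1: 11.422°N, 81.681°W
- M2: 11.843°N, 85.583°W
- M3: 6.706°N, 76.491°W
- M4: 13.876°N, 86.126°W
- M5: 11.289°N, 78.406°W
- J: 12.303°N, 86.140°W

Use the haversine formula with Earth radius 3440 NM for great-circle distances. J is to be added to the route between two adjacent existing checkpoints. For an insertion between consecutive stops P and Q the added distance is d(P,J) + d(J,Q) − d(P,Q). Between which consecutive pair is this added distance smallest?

between M3 and M4

Added distance for inserting J between each consecutive pair:
M1–M2: 79.2 NM
M2–M3: 84.8 NM
M3–M4: 43.8 NM
M4–M5: 74.8 NM
Smallest added distance is 43.8 NM, inserting between M3 and M4.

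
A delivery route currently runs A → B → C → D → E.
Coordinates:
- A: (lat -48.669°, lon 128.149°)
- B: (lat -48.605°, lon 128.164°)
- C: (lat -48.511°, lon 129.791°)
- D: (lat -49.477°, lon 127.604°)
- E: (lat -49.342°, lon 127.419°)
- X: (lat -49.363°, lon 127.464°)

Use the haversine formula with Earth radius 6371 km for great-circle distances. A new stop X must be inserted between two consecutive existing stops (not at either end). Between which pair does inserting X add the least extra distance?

Added distance for inserting X between each consecutive pair:
A–B: 183.3 km
B–C: 172.9 km
C–D: 18.5 km
D–E: 0.1 km
Smallest added distance is 0.1 km, inserting between D and E.

between D and E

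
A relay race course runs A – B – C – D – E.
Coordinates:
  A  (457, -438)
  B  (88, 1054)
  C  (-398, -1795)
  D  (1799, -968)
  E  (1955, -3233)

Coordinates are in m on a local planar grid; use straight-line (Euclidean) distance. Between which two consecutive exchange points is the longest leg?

B–C

Leg distances:
A→B: 1537.0 m
B→C: 2890.2 m
C→D: 2347.5 m
D→E: 2270.4 m
The longest leg is B–C at 2890.2 m.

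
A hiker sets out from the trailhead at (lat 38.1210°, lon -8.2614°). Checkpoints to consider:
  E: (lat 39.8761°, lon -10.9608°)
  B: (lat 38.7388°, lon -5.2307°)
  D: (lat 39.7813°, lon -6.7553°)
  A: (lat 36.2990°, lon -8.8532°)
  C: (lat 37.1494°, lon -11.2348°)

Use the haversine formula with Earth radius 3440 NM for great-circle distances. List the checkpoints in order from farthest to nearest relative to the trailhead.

Computing each great-circle distance from (lat 38.1210°, lon -8.2614°):
E (lat 39.8761°, lon -10.9608°): 164.2 NM
C (lat 37.1494°, lon -11.2348°): 152.9 NM
B (lat 38.7388°, lon -5.2307°): 147.3 NM
D (lat 39.7813°, lon -6.7553°): 122.0 NM
A (lat 36.2990°, lon -8.8532°): 113.0 NM

E, C, B, D, A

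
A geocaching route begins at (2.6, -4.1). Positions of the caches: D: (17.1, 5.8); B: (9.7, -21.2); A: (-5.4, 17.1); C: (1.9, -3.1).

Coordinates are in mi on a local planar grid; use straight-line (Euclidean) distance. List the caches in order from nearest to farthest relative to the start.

C, D, B, A

Distances from the start:
C (1.9, -3.1): 1.2 mi
D (17.1, 5.8): 17.6 mi
B (9.7, -21.2): 18.5 mi
A (-5.4, 17.1): 22.7 mi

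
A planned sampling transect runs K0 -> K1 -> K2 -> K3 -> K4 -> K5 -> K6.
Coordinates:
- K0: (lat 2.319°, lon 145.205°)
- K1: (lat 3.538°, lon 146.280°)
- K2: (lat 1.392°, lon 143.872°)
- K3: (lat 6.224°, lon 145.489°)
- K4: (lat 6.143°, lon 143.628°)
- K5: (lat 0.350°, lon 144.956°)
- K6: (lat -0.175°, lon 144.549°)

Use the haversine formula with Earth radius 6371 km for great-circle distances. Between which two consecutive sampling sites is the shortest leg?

K5–K6

Leg distances:
K0→K1: 180.6 km
K1→K2: 358.5 km
K2→K3: 566.4 km
K3→K4: 205.9 km
K4→K5: 660.8 km
K5→K6: 73.9 km
The shortest leg is K5–K6 at 73.9 km.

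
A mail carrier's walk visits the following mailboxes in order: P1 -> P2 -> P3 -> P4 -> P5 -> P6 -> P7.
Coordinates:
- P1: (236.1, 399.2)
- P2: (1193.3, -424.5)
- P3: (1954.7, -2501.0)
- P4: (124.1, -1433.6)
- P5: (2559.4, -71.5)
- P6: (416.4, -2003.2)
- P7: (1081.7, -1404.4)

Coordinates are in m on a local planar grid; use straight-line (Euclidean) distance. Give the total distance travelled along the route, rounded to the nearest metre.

12164 m

Leg distances:
P1→P2: 1262.8 m  (cumulative 1262.8 m)
P2→P3: 2211.7 m  (cumulative 3474.5 m)
P3→P4: 2119.1 m  (cumulative 5593.6 m)
P4→P5: 2790.3 m  (cumulative 8383.9 m)
P5→P6: 2885.1 m  (cumulative 11269.0 m)
P6→P7: 895.1 m  (cumulative 12164.1 m)
Total route length ≈ 12164 m.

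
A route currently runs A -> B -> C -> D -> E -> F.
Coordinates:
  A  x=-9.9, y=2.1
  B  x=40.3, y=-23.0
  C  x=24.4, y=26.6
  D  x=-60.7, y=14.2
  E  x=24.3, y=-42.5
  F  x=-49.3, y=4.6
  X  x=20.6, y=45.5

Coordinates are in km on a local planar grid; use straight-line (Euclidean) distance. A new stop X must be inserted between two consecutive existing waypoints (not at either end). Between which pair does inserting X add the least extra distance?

between C and D

Added distance for inserting X between each consecutive pair:
A–B: 68.2 km
B–C: 38.5 km
C–D: 20.4 km
D–E: 73.0 km
E–F: 81.7 km
Smallest added distance is 20.4 km, inserting between C and D.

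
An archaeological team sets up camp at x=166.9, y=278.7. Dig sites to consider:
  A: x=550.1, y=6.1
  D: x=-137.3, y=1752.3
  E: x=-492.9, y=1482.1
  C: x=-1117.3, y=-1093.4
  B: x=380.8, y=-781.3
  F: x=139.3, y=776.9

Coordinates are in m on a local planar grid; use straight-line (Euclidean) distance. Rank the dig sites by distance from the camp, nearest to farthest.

A, F, B, E, D, C

Computing each straight-line distance from x=166.9, y=278.7:
A x=550.1, y=6.1: 470.3 m
F x=139.3, y=776.9: 499.0 m
B x=380.8, y=-781.3: 1081.4 m
E x=-492.9, y=1482.1: 1372.4 m
D x=-137.3, y=1752.3: 1504.7 m
C x=-1117.3, y=-1093.4: 1879.3 m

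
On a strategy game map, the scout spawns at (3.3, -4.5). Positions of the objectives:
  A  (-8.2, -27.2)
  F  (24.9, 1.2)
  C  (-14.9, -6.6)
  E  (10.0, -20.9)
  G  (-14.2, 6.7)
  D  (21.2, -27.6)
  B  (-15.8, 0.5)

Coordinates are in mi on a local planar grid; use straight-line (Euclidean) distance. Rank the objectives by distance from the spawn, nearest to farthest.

Computing each straight-line distance from (3.3, -4.5):
E (10.0, -20.9): 17.7 mi
C (-14.9, -6.6): 18.3 mi
B (-15.8, 0.5): 19.7 mi
G (-14.2, 6.7): 20.8 mi
F (24.9, 1.2): 22.3 mi
A (-8.2, -27.2): 25.4 mi
D (21.2, -27.6): 29.2 mi

E, C, B, G, F, A, D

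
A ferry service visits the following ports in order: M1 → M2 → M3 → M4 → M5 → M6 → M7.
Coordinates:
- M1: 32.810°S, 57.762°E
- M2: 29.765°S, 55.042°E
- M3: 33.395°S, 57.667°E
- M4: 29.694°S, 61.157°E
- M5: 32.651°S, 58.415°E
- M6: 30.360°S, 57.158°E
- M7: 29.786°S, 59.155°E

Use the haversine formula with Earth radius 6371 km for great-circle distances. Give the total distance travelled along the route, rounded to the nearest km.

Leg distances:
M1→M2: 425.9 km  (cumulative 425.9 km)
M2→M3: 474.0 km  (cumulative 900.0 km)
M3→M4: 527.9 km  (cumulative 1427.8 km)
M4→M5: 419.7 km  (cumulative 1847.5 km)
M5→M6: 281.2 km  (cumulative 2128.7 km)
M6→M7: 202.5 km  (cumulative 2331.2 km)
Total route length ≈ 2331 km.

2331 km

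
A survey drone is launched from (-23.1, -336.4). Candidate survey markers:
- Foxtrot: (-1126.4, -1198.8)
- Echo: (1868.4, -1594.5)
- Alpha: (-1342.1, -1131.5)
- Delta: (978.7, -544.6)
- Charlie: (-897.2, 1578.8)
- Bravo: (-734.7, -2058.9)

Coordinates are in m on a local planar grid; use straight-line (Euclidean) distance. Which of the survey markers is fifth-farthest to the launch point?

Foxtrot

Distance to each, sorted:
Echo: 2271.7 m
Charlie: 2105.2 m
Bravo: 1863.7 m
Alpha: 1540.1 m
Foxtrot: 1400.4 m
Delta: 1023.2 m
The fifth-farthest is Foxtrot at 1400.4 m.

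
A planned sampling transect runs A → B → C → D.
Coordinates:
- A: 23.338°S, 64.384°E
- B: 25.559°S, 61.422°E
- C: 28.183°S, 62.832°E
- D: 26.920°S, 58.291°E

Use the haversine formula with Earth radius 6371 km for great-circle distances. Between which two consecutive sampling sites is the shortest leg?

B–C

Leg distances:
A→B: 388.4 km
B→C: 323.6 km
C→D: 469.1 km
The shortest leg is B–C at 323.6 km.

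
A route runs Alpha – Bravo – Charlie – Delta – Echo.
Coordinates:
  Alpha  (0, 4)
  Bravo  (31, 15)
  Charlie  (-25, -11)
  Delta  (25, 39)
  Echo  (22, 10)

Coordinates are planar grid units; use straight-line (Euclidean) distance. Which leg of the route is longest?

Charlie–Delta

Leg distances:
Alpha→Bravo: 32.9
Bravo→Charlie: 61.7
Charlie→Delta: 70.7
Delta→Echo: 29.2
The longest leg is Charlie–Delta at 70.7.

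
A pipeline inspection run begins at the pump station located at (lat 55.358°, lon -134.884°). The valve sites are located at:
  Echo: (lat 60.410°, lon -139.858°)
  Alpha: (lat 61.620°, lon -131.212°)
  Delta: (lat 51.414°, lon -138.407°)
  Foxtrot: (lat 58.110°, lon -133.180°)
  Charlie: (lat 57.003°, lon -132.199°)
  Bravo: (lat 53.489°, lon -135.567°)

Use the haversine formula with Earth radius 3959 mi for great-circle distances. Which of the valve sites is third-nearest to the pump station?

Distance to each, sorted:
Bravo: 132.0 mi
Charlie: 153.5 mi
Foxtrot: 200.8 mi
Delta: 308.7 mi
Echo: 393.8 mi
Alpha: 452.4 mi
The third-nearest is Foxtrot at 200.8 mi.

Foxtrot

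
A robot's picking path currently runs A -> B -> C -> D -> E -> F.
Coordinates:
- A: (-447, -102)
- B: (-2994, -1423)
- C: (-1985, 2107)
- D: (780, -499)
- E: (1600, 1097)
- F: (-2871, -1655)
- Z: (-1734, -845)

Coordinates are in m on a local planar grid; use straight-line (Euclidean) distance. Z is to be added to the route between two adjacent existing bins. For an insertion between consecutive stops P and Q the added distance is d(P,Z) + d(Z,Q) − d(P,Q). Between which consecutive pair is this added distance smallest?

between A and B

Added distance for inserting Z between each consecutive pair:
A–B: 3.1 m
B–C: 677.5 m
C–D: 1700.8 m
D–E: 4601.7 m
E–F: 4.3 m
Smallest added distance is 3.1 m, inserting between A and B.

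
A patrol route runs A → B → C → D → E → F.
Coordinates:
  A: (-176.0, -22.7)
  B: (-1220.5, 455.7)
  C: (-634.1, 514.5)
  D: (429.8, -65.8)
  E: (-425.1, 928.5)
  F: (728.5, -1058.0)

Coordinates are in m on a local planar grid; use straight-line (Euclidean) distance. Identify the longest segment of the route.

E–F

Leg distances:
A→B: 1148.8 m
B→C: 589.3 m
C→D: 1211.9 m
D→E: 1311.3 m
E→F: 2297.2 m
The longest leg is E–F at 2297.2 m.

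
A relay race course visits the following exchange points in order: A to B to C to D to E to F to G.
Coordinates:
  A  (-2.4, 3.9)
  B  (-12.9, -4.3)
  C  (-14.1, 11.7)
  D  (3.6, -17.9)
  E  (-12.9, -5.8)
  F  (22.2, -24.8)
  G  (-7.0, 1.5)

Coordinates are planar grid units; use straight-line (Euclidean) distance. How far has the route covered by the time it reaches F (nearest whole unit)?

124

Leg distances:
A→B: 13.3  (cumulative 13.3)
B→C: 16.0  (cumulative 29.4)
C→D: 34.5  (cumulative 63.9)
D→E: 20.5  (cumulative 84.3)
E→F: 39.9  (cumulative 124.2)
Cumulative distance at F ≈ 124.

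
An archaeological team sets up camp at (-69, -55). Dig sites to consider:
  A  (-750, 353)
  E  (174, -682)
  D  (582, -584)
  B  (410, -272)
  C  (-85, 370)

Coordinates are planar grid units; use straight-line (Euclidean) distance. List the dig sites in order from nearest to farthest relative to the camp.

Distances from the camp:
C (-85, 370): 425.3
B (410, -272): 525.9
E (174, -682): 672.4
A (-750, 353): 793.9
D (582, -584): 838.8

C, B, E, A, D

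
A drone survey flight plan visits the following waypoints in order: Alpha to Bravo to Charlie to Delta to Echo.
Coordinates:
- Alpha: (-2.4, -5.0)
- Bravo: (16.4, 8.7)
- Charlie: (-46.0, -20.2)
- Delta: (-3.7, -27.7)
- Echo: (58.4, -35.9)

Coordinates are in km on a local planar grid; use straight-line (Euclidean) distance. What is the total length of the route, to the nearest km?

198 km

Leg distances:
Alpha→Bravo: 23.3 km  (cumulative 23.3 km)
Bravo→Charlie: 68.8 km  (cumulative 92.0 km)
Charlie→Delta: 43.0 km  (cumulative 135.0 km)
Delta→Echo: 62.6 km  (cumulative 197.6 km)
Total route length ≈ 198 km.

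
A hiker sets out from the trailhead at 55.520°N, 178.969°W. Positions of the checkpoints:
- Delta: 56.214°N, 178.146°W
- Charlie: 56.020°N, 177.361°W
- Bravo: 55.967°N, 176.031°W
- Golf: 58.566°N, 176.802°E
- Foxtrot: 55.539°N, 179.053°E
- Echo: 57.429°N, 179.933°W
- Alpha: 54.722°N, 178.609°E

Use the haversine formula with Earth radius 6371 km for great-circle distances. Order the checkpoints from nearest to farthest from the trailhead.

Distance from the trailhead at 55.520°N, 178.969°W to each:
Delta 56.214°N, 178.146°W: 92.7 km
Charlie 56.020°N, 177.361°W: 114.9 km
Foxtrot 55.539°N, 179.053°E: 124.5 km
Alpha 54.722°N, 178.609°E: 177.7 km
Bravo 55.967°N, 176.031°W: 190.5 km
Echo 57.429°N, 179.933°W: 220.4 km
Golf 58.566°N, 176.802°E: 424.3 km

Delta, Charlie, Foxtrot, Alpha, Bravo, Echo, Golf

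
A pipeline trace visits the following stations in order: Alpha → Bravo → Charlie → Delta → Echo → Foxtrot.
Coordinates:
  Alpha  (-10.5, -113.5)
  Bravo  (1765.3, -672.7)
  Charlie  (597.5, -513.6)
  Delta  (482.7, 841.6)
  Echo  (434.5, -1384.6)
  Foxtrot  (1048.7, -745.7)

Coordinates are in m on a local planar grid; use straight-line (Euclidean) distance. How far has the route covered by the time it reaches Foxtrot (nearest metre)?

7513 m

Leg distances:
Alpha→Bravo: 1861.8 m  (cumulative 1861.8 m)
Bravo→Charlie: 1178.6 m  (cumulative 3040.4 m)
Charlie→Delta: 1360.1 m  (cumulative 4400.4 m)
Delta→Echo: 2226.7 m  (cumulative 6627.1 m)
Echo→Foxtrot: 886.2 m  (cumulative 7513.4 m)
Cumulative distance at Foxtrot ≈ 7513 m.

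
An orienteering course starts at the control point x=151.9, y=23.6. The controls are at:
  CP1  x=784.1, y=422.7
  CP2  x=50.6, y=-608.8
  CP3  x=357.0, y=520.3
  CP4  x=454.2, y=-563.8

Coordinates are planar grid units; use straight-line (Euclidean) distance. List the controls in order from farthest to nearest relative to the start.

Distance from the start at x=151.9, y=23.6 to each:
CP1 x=784.1, y=422.7: 747.6
CP4 x=454.2, y=-563.8: 660.6
CP2 x=50.6, y=-608.8: 640.5
CP3 x=357.0, y=520.3: 537.4

CP1, CP4, CP2, CP3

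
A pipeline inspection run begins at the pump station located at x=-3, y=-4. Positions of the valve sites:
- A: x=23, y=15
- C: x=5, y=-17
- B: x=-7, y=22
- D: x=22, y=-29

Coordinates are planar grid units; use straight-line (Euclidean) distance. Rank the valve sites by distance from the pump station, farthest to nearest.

Distance from the pump station at x=-3, y=-4 to each:
D x=22, y=-29: 35.4
A x=23, y=15: 32.2
B x=-7, y=22: 26.3
C x=5, y=-17: 15.3

D, A, B, C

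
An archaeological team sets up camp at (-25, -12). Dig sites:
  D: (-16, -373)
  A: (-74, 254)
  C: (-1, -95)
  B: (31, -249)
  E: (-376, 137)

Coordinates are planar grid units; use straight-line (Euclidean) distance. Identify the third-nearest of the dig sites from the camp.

A

Distance to each, sorted:
C: 86.4
B: 243.5
A: 270.5
D: 361.1
E: 381.3
The third-nearest is A at 270.5.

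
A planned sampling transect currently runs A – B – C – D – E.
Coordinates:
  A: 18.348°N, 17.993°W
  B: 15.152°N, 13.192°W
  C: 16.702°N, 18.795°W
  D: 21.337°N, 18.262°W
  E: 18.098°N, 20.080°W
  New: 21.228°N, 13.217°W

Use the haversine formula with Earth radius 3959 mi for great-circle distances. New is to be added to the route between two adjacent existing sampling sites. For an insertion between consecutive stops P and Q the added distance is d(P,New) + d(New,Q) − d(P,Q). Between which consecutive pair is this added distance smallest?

Added distance for inserting New between each consecutive pair:
A–B: 401.8 mi
B–C: 512.6 mi
C–D: 482.9 mi
D–E: 567.9 mi
Smallest added distance is 401.8 mi, inserting between A and B.

between A and B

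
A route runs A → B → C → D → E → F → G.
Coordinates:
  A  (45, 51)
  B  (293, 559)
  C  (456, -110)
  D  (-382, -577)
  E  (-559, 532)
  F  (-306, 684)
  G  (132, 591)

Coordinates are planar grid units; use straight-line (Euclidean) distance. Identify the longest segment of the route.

Leg distances:
A→B: 565.3
B→C: 688.6
C→D: 959.3
D→E: 1123.0
E→F: 295.1
F→G: 447.8
The longest leg is D–E at 1123.0.

D–E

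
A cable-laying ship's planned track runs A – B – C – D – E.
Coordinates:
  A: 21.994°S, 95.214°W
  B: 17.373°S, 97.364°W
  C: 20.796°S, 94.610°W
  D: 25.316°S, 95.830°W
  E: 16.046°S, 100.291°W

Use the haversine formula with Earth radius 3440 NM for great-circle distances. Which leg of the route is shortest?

B–C

Leg distances:
A→B: 302.9 NM
B→C: 258.2 NM
C→D: 279.6 NM
D→E: 610.2 NM
The shortest leg is B–C at 258.2 NM.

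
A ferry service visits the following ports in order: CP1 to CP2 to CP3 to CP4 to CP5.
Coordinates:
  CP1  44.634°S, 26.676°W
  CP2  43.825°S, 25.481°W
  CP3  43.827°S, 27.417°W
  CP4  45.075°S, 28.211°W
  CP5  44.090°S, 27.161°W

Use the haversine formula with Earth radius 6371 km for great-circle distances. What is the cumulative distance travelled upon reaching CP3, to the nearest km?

286 km

Leg distances:
CP1→CP2: 131.0 km  (cumulative 131.0 km)
CP2→CP3: 155.3 km  (cumulative 286.3 km)
Cumulative distance at CP3 ≈ 286 km.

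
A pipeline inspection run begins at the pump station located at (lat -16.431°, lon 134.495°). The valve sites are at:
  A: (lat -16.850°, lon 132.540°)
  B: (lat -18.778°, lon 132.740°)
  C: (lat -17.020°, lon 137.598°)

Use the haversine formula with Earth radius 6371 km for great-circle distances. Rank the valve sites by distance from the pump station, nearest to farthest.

Computing each great-circle distance from (lat -16.431°, lon 134.495°):
A (lat -16.850°, lon 132.540°): 213.4 km
B (lat -18.778°, lon 132.740°): 320.5 km
C (lat -17.020°, lon 137.598°): 336.9 km

A, B, C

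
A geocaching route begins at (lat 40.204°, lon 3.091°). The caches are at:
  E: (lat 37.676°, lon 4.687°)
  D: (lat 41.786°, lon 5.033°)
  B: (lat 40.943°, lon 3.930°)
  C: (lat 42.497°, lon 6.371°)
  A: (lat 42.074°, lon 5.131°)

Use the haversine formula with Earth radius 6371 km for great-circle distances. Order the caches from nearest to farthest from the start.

Distance from the start at (lat 40.204°, lon 3.091°) to each:
B (lat 40.943°, lon 3.930°): 108.5 km
D (lat 41.786°, lon 5.033°): 239.8 km
A (lat 42.074°, lon 5.131°): 269.1 km
E (lat 37.676°, lon 4.687°): 313.1 km
C (lat 42.497°, lon 6.371°): 374.1 km

B, D, A, E, C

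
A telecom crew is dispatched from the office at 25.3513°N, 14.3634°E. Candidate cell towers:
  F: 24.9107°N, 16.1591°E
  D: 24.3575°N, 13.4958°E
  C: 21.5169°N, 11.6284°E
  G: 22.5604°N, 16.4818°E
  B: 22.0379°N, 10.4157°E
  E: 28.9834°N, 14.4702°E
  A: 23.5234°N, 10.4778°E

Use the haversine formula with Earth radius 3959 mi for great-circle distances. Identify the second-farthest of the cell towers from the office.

Distance to each, sorted:
B: 338.8 mi
C: 316.6 mi
A: 275.1 mi
E: 251.1 mi
G: 234.7 mi
F: 116.4 mi
D: 87.6 mi
The second-farthest is C at 316.6 mi.

C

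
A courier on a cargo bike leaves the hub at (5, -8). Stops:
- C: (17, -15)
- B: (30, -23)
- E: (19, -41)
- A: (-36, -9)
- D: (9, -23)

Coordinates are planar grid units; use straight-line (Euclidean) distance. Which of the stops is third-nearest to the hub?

Distance to each, sorted:
C: 13.9
D: 15.5
B: 29.2
E: 35.8
A: 41.0
The third-nearest is B at 29.2.

B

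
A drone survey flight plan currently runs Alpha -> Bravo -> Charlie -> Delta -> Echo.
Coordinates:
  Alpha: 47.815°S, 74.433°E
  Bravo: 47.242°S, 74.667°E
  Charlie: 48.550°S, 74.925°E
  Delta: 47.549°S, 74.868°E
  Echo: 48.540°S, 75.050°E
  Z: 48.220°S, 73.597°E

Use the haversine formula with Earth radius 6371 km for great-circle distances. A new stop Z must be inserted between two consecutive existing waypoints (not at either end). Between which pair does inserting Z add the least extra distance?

Added distance for inserting Z between each consecutive pair:
Alpha–Bravo: 145.7 km
Bravo–Charlie: 93.0 km
Charlie–Delta: 113.9 km
Delta–Echo: 122.7 km
Smallest added distance is 93.0 km, inserting between Bravo and Charlie.

between Bravo and Charlie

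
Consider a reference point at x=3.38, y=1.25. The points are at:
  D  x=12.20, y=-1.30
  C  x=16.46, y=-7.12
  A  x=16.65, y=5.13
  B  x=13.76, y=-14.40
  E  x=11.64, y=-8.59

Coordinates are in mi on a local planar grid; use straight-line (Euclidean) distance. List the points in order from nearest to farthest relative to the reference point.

Computing each straight-line distance from x=3.38, y=1.25:
D x=12.20, y=-1.30: 9.2 mi
E x=11.64, y=-8.59: 12.8 mi
A x=16.65, y=5.13: 13.8 mi
C x=16.46, y=-7.12: 15.5 mi
B x=13.76, y=-14.40: 18.8 mi

D, E, A, C, B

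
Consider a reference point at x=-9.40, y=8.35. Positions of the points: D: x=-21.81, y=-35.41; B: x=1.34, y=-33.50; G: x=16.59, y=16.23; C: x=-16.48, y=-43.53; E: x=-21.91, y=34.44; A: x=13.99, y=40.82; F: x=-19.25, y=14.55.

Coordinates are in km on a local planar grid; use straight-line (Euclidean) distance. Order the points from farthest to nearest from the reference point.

C, D, B, A, E, G, F

Computing each straight-line distance from x=-9.40, y=8.35:
C x=-16.48, y=-43.53: 52.4 km
D x=-21.81, y=-35.41: 45.5 km
B x=1.34, y=-33.50: 43.2 km
A x=13.99, y=40.82: 40.0 km
E x=-21.91, y=34.44: 28.9 km
G x=16.59, y=16.23: 27.2 km
F x=-19.25, y=14.55: 11.6 km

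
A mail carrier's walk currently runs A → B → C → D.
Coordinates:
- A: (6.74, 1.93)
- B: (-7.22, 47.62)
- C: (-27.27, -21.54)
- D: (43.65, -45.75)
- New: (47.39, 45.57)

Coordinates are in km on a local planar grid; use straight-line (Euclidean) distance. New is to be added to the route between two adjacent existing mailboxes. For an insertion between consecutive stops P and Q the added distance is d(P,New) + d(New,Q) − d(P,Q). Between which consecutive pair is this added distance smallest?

Added distance for inserting New between each consecutive pair:
A–B: 66.5 km
B–C: 83.0 km
C–D: 116.8 km
Smallest added distance is 66.5 km, inserting between A and B.

between A and B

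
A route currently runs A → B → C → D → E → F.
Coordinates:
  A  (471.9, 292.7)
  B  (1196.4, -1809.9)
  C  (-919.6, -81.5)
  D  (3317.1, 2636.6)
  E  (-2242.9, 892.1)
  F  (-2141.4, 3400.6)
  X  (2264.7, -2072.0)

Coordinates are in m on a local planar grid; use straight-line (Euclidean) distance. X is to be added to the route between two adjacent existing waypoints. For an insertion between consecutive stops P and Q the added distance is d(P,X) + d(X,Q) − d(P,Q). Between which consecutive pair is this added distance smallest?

between A and B

Added distance for inserting X between each consecutive pair:
A–B: 1843.5 m
B–C: 2123.0 m
C–D: 3546.4 m
D–E: 4392.4 m
E–F: 9910.2 m
Smallest added distance is 1843.5 m, inserting between A and B.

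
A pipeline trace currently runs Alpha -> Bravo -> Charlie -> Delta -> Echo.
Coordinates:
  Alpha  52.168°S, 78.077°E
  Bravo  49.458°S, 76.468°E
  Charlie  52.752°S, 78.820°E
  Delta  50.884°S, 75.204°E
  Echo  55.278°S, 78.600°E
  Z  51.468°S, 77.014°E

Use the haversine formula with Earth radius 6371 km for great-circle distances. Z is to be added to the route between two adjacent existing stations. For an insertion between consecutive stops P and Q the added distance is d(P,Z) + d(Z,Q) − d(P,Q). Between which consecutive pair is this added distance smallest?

between Charlie and Delta

Added distance for inserting Z between each consecutive pair:
Alpha–Bravo: 11.7 km
Bravo–Charlie: 14.1 km
Charlie–Delta: 6.7 km
Delta–Echo: 39.9 km
Smallest added distance is 6.7 km, inserting between Charlie and Delta.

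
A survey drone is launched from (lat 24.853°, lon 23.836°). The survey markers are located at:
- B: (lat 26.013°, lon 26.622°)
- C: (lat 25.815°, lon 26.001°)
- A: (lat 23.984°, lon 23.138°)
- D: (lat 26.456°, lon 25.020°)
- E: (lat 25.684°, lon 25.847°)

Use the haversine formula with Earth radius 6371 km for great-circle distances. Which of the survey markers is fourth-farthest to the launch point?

D

Distance to each, sorted:
B: 308.1 km
C: 242.5 km
E: 222.3 km
D: 214.1 km
A: 119.7 km
The fourth-farthest is D at 214.1 km.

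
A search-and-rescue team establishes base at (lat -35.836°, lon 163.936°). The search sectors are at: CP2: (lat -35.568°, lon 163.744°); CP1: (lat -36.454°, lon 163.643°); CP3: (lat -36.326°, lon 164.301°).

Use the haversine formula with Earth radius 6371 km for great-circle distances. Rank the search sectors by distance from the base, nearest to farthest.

Distance from the base at (lat -35.836°, lon 163.936°) to each:
CP2 (lat -35.568°, lon 163.744°): 34.5 km
CP3 (lat -36.326°, lon 164.301°): 63.6 km
CP1 (lat -36.454°, lon 163.643°): 73.6 km

CP2, CP3, CP1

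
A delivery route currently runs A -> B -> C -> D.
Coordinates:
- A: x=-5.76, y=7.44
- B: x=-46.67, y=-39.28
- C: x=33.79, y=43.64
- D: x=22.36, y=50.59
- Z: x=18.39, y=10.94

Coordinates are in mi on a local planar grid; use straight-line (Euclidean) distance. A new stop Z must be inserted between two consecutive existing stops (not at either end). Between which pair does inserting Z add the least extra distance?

Added distance for inserting Z between each consecutive pair:
A–B: 44.5 mi
B–C: 2.8 mi
C–D: 62.6 mi
Smallest added distance is 2.8 mi, inserting between B and C.

between B and C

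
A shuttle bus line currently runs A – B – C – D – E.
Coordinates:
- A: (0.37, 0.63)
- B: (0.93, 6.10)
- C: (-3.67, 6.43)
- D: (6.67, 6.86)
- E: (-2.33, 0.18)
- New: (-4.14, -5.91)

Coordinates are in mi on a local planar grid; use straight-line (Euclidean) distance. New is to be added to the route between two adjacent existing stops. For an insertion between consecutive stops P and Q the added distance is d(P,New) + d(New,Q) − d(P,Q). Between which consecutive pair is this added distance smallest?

Added distance for inserting New between each consecutive pair:
A–B: 15.5 mi
B–C: 20.8 mi
C–D: 18.7 mi
D–E: 11.9 mi
Smallest added distance is 11.9 mi, inserting between D and E.

between D and E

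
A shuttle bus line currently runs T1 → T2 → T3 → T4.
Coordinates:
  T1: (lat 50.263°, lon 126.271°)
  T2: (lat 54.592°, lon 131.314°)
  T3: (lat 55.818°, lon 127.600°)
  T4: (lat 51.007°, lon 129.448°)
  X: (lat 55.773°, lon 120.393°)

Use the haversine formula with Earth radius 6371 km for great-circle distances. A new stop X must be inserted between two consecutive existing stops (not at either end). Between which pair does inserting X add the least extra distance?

between T3 and T4

Added distance for inserting X between each consecutive pair:
T1–T2: 842.2 km
T2–T3: 883.0 km
T3–T4: 701.3 km
Smallest added distance is 701.3 km, inserting between T3 and T4.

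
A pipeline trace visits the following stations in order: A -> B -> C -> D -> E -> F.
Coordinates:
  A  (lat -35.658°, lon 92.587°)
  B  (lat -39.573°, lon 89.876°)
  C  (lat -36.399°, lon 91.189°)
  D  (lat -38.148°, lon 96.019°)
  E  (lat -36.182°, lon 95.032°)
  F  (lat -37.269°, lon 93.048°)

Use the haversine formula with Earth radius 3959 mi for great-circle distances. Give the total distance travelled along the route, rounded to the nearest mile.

1110 mi

Leg distances:
A→B: 308.5 mi  (cumulative 308.5 mi)
B→C: 230.7 mi  (cumulative 539.2 mi)
C→D: 291.7 mi  (cumulative 830.9 mi)
D→E: 146.3 mi  (cumulative 977.2 mi)
E→F: 133.1 mi  (cumulative 1110.3 mi)
Total route length ≈ 1110 mi.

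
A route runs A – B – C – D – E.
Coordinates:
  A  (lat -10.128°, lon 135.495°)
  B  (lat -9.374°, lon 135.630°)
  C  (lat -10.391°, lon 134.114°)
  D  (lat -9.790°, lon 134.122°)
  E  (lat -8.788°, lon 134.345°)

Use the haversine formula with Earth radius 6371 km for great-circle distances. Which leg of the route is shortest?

Leg distances:
A→B: 85.1 km
B→C: 200.9 km
C→D: 66.8 km
D→E: 114.1 km
The shortest leg is C–D at 66.8 km.

C–D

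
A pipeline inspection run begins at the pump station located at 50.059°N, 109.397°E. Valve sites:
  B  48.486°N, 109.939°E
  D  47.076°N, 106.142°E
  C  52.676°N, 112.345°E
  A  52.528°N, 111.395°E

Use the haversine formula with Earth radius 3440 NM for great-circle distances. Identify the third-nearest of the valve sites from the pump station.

C

Distances from the pump station (50.059°N, 109.397°E):
B: 96.8 NM
A: 166.1 NM
C: 192.1 NM
D: 220.9 NM
The third-nearest is C at 192.1 NM.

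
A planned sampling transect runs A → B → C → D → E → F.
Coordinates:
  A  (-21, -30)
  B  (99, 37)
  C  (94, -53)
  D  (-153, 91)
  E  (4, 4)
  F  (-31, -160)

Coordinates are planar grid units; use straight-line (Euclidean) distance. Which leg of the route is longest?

Leg distances:
A→B: 137.4
B→C: 90.1
C→D: 285.9
D→E: 179.5
E→F: 167.7
The longest leg is C–D at 285.9.

C–D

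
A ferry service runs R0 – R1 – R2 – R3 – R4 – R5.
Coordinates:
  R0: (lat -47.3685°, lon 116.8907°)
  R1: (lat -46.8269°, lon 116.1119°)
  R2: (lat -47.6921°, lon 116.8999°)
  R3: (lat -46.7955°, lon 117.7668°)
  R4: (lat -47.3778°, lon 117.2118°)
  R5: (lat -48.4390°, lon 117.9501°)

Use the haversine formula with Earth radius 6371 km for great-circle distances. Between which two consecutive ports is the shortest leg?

R3–R4

Leg distances:
R0→R1: 84.3 km
R1→R2: 113.1 km
R2→R3: 119.3 km
R3→R4: 77.2 km
R4→R5: 130.2 km
The shortest leg is R3–R4 at 77.2 km.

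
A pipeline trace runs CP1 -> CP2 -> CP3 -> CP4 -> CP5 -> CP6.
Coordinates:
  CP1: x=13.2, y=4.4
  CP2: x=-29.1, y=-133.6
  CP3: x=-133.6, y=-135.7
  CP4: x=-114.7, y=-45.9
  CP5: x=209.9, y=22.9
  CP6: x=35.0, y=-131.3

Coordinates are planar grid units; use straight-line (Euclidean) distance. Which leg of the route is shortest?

Leg distances:
CP1→CP2: 144.3
CP2→CP3: 104.5
CP3→CP4: 91.8
CP4→CP5: 331.8
CP5→CP6: 233.2
The shortest leg is CP3–CP4 at 91.8.

CP3–CP4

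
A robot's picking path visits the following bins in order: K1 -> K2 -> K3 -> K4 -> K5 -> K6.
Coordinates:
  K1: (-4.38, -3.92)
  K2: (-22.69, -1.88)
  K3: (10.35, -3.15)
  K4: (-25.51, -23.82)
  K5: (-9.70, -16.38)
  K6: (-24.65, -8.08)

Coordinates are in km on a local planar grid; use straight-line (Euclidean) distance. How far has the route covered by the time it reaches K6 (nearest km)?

Leg distances:
K1→K2: 18.4 km  (cumulative 18.4 km)
K2→K3: 33.1 km  (cumulative 51.5 km)
K3→K4: 41.4 km  (cumulative 92.9 km)
K4→K5: 17.5 km  (cumulative 110.4 km)
K5→K6: 17.1 km  (cumulative 127.5 km)
Cumulative distance at K6 ≈ 127 km.

127 km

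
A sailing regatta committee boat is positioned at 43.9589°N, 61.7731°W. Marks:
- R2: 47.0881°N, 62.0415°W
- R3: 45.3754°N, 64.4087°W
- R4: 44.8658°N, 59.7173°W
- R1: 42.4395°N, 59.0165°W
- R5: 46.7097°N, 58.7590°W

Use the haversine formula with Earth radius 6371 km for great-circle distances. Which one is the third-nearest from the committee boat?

R1

Distances from the committee boat (43.9589°N, 61.7731°W):
R4: 191.9 km
R3: 261.2 km
R1: 280.1 km
R2: 348.6 km
R5: 386.0 km
The third-nearest is R1 at 280.1 km.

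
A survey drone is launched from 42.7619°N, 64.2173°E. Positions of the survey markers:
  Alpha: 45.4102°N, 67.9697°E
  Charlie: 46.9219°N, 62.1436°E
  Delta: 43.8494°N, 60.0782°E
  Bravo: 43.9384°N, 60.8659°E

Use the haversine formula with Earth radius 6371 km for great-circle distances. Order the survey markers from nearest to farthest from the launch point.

Bravo, Delta, Alpha, Charlie

Distances from the launch point:
Bravo 43.9384°N, 60.8659°E: 300.9 km
Delta 43.8494°N, 60.0782°E: 356.0 km
Alpha 45.4102°N, 67.9697°E: 420.1 km
Charlie 46.9219°N, 62.1436°E: 490.6 km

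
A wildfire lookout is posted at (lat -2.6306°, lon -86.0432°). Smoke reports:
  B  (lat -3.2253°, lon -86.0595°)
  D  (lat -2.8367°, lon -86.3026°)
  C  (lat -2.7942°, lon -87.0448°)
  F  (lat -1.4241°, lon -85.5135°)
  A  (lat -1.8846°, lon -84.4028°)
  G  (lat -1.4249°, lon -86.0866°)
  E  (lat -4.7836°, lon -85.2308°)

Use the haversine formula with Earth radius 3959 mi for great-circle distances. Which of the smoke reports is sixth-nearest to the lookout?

Distances from the lookout ((lat -2.6306°, lon -86.0432°)):
D: 22.9 mi
B: 41.1 mi
C: 70.0 mi
G: 83.4 mi
F: 91.0 mi
A: 124.4 mi
E: 159.0 mi
The sixth-nearest is A at 124.4 mi.

A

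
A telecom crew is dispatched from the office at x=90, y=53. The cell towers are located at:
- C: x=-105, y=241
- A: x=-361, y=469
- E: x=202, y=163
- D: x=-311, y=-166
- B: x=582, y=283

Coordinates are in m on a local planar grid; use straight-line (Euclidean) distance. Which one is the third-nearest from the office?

D

Distances from the office (x=90, y=53):
E: 157.0 m
C: 270.9 m
D: 456.9 m
B: 543.1 m
A: 613.6 m
The third-nearest is D at 456.9 m.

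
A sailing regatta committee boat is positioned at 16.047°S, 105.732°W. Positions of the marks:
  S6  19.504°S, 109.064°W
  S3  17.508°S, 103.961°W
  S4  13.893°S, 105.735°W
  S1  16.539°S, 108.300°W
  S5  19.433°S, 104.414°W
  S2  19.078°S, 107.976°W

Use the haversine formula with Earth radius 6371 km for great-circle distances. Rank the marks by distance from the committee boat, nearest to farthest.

Distances from the committee boat:
S4 13.893°S, 105.735°W: 239.5 km
S3 17.508°S, 103.961°W: 248.9 km
S1 16.539°S, 108.300°W: 279.5 km
S5 19.433°S, 104.414°W: 401.5 km
S2 19.078°S, 107.976°W: 412.5 km
S6 19.504°S, 109.064°W: 521.7 km

S4, S3, S1, S5, S2, S6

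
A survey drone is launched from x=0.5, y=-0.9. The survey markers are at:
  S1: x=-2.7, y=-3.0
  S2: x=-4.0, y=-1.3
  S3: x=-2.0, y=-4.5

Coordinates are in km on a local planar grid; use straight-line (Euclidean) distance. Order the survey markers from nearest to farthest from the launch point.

Computing each straight-line distance from x=0.5, y=-0.9:
S1 x=-2.7, y=-3.0: 3.8 km
S3 x=-2.0, y=-4.5: 4.4 km
S2 x=-4.0, y=-1.3: 4.5 km

S1, S3, S2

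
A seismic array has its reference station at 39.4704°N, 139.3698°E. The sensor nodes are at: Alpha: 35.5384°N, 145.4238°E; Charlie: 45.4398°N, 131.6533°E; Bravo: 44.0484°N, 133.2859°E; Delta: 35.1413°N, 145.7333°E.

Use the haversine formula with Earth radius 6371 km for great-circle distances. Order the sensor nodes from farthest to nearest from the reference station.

Charlie, Delta, Bravo, Alpha

Computing each great-circle distance from 39.4704°N, 139.3698°E:
Charlie 45.4398°N, 131.6533°E: 916.4 km
Delta 35.1413°N, 145.7333°E: 740.2 km
Bravo 44.0484°N, 133.2859°E: 716.4 km
Alpha 35.5384°N, 145.4238°E: 689.9 km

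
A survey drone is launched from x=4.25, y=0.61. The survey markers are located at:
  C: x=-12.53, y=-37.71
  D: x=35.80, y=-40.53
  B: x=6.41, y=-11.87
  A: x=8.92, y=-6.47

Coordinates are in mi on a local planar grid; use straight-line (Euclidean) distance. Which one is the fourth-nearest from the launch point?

Distance to each, sorted:
A: 8.5 mi
B: 12.7 mi
C: 41.8 mi
D: 51.8 mi
The fourth-nearest is D at 51.8 mi.

D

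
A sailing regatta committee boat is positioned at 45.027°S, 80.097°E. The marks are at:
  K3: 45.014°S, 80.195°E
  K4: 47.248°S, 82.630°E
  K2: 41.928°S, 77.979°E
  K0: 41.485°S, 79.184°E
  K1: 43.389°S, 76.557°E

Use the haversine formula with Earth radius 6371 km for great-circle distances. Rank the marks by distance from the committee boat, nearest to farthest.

K3, K4, K1, K2, K0

Distance from the committee boat at 45.027°S, 80.097°E to each:
K3 45.014°S, 80.195°E: 7.8 km
K4 47.248°S, 82.630°E: 314.7 km
K1 43.389°S, 76.557°E: 335.8 km
K2 41.928°S, 77.979°E: 384.6 km
K0 41.485°S, 79.184°E: 400.7 km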